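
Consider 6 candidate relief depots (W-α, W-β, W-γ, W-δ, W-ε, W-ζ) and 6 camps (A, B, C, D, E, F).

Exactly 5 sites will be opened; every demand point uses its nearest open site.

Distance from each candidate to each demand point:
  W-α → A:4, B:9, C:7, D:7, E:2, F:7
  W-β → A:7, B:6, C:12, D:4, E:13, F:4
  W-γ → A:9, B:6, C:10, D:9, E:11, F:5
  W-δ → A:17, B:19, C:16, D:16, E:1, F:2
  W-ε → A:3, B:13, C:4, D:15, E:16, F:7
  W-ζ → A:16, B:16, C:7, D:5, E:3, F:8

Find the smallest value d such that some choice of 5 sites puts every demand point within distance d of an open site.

Open {W-α, W-β, W-γ, W-δ, W-ε}.
  Farthest demand point is B at distance 6 (to W-β); all others are ≤ 6.
With {W-α, W-β, W-γ, W-ε, W-ζ} the worst case is 6.
With {W-α, W-β, W-δ, W-ε, W-ζ} the worst case is 6.
No size-5 selection achieves below 6.

6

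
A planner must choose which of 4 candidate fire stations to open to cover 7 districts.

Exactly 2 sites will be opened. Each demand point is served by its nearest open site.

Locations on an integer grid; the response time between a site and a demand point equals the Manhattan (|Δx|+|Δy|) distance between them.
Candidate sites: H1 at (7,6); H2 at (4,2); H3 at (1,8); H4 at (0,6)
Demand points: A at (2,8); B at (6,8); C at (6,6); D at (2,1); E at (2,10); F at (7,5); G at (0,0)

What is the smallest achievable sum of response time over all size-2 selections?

26

Open {H1, H3}.
  A→H3 1, B→H1 3, C→H1 1, D→H3 8, E→H3 3, F→H1 1, G→H3 9  ⇒ total 26.
Compare {H1, H4}: total 28.
Compare {H1, H2}: total 30.
No size-2 selection does better; minimum is 26.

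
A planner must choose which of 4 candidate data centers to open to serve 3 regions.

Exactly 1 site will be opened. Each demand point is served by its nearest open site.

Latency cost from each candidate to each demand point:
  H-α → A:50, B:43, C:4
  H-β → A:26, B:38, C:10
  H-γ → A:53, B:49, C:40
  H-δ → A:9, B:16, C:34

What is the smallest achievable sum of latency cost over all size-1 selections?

Open {H-δ}.
  A→H-δ 9, B→H-δ 16, C→H-δ 34  ⇒ total 59.
Compare {H-β}: total 74.
Compare {H-α}: total 97.
No size-1 selection does better; minimum is 59.

59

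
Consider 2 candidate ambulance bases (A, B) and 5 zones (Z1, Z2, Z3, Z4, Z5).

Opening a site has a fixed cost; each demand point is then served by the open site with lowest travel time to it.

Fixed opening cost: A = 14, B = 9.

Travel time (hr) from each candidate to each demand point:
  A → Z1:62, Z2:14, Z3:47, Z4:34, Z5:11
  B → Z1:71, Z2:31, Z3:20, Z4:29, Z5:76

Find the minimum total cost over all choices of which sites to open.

159

Open {A, B}: assign each demand point to its cheapest open site.
  Z1→A 62, Z2→A 14, Z3→B 20, Z4→B 29, Z5→A 11
  travel time 136, fixed 23 → total 159.
Compare {A}: travel time 168 + fixed 14 = 182.
Compare {B}: travel time 227 + fixed 9 = 236.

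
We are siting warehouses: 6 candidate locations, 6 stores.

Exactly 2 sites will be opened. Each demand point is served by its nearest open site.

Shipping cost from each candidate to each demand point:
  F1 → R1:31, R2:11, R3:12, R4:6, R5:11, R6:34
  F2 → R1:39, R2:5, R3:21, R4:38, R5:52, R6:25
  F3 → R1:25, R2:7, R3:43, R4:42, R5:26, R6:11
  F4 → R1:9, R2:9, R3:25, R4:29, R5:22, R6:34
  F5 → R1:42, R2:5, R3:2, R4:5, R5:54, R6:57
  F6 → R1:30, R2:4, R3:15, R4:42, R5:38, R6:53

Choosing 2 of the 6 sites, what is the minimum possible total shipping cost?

72

Open {F1, F3}.
  R1→F3 25, R2→F3 7, R3→F1 12, R4→F1 6, R5→F1 11, R6→F3 11  ⇒ total 72.
Compare {F3, F5}: total 74.
Compare {F4, F5}: total 77.
No size-2 selection does better; minimum is 72.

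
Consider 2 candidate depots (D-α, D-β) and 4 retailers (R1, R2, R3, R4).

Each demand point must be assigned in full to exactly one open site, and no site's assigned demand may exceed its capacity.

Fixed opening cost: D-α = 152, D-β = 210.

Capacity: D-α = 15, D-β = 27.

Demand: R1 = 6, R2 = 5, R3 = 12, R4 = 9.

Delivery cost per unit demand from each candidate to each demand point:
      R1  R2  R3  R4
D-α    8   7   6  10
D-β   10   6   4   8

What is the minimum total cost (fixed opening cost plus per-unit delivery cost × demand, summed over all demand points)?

560

Open {D-α, D-β}; cheapest assignment that respects the capacities:
  D-α (cap 15, load 6): R1 — cost 6×8 = 48
  D-β (cap 27, load 26): R2, R3, R4 — cost 5×6 + 12×4 + 9×8 = 150
  Shipping 198, fixed 362 → total 560.
  Any other capacity-feasible assignment to {D-α, D-β} ships for at least 198.
Total demand is 32 and no other set of sites has combined capacity ≥ 32, so {D-α, D-β} is the only feasible choice of open sites. Minimum: 560.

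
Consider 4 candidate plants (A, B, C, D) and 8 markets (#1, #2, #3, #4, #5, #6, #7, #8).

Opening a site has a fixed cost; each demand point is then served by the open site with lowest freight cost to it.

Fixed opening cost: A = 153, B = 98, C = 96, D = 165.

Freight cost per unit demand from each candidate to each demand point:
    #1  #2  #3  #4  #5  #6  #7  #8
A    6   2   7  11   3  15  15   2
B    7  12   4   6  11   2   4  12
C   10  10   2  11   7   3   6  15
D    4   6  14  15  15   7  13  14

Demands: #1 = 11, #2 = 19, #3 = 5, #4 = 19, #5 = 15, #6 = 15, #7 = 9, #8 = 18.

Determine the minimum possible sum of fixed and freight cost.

Open {A, B}: assign each demand point to its cheapest open site.
  #1→A 11×6=66, #2→A 19×2=38, #3→B 5×4=20, #4→B 19×6=114, #5→A 15×3=45, #6→B 15×2=30, #7→B 9×4=36, #8→A 18×2=36
  freight cost 385, fixed 251 → total 636.
Compare {A, B, C}: freight cost 375 + fixed 347 = 722.
Compare {A, C}: freight cost 503 + fixed 249 = 752.
Compare {A, B, D}: freight cost 363 + fixed 416 = 779.
All other subsets cost ≥ 722. Minimum total cost: 636.

636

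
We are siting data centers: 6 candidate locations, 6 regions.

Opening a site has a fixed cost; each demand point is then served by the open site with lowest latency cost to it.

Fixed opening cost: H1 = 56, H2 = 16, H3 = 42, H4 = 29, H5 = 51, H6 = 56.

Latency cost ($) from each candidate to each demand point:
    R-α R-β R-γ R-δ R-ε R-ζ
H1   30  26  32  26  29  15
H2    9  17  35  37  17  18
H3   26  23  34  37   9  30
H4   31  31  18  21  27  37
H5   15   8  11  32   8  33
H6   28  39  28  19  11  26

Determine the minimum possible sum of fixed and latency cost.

145

Open {H2, H4}: assign each demand point to its cheapest open site.
  R-α→H2 9, R-β→H2 17, R-γ→H4 18, R-δ→H4 21, R-ε→H2 17, R-ζ→H2 18
  latency cost 100, fixed 45 → total 145.
Compare {H2}: latency cost 133 + fixed 16 = 149.
Compare {H2, H5}: latency cost 86 + fixed 67 = 153.
Compare {H5}: latency cost 107 + fixed 51 = 158.
All other subsets cost ≥ 149. Minimum total cost: 145.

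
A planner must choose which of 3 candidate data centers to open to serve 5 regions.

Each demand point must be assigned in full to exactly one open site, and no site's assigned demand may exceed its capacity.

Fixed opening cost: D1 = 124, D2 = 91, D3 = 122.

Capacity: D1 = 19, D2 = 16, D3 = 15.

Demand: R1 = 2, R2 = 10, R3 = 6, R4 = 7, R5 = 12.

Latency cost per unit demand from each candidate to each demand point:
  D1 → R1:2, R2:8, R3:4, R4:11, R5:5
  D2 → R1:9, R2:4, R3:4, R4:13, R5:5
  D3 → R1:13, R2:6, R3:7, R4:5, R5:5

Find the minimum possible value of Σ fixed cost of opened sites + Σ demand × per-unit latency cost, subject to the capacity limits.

Open {D1, D2, D3}; cheapest assignment that respects the capacities:
  D1 (cap 19, load 14): R1, R5 — cost 2×2 + 12×5 = 64
  D2 (cap 16, load 16): R2, R3 — cost 10×4 + 6×4 = 64
  D3 (cap 15, load 7): R4 — cost 7×5 = 35
  Shipping 163, fixed 337 → total 500.
  Any other capacity-feasible assignment to {D1, D2, D3} ships for at least 163.
Total demand is 37 and no other set of sites has combined capacity ≥ 37, so {D1, D2, D3} is the only feasible choice of open sites. Minimum: 500.

500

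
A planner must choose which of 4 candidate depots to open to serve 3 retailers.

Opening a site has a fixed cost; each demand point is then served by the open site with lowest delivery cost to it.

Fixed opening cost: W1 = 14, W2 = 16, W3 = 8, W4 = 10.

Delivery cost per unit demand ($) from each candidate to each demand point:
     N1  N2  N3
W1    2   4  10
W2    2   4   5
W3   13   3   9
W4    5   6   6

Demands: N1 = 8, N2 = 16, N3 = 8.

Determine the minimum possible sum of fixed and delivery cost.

128

Open {W2, W3}: assign each demand point to its cheapest open site.
  N1→W2 8×2=16, N2→W3 16×3=48, N3→W2 8×5=40
  delivery cost 104, fixed 24 → total 128.
Compare {W2}: delivery cost 120 + fixed 16 = 136.
Compare {W2, W3, W4}: delivery cost 104 + fixed 34 = 138.
Compare {W1, W2, W3}: delivery cost 104 + fixed 38 = 142.
All other subsets cost ≥ 136. Minimum total cost: 128.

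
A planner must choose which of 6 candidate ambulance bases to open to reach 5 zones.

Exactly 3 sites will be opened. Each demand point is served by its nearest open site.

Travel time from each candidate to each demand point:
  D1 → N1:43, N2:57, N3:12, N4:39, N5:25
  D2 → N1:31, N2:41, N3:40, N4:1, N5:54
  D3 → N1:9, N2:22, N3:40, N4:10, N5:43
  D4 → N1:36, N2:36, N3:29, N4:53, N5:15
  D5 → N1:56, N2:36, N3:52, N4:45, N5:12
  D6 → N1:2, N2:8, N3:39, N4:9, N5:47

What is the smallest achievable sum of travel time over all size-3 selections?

43

Open {D1, D5, D6}.
  N1→D6 2, N2→D6 8, N3→D1 12, N4→D6 9, N5→D5 12  ⇒ total 43.
Compare {D1, D4, D6}: total 46.
Compare {D1, D2, D6}: total 48.
No size-3 selection does better; minimum is 43.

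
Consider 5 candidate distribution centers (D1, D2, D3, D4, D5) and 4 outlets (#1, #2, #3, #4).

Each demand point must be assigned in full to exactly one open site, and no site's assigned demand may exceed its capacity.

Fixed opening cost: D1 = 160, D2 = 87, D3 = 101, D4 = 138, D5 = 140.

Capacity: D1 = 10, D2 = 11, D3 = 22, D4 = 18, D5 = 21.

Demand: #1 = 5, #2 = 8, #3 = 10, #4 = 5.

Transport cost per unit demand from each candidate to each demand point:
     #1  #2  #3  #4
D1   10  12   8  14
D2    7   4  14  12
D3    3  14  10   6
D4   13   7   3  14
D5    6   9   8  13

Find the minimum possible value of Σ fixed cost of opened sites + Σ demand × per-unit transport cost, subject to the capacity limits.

Open {D2, D3}; cheapest assignment that respects the capacities:
  D2 (cap 11, load 8): #2 — cost 8×4 = 32
  D3 (cap 22, load 20): #1, #3, #4 — cost 5×3 + 10×10 + 5×6 = 145
  Shipping 177, fixed 188 → total 365.
  Any other capacity-feasible assignment to {D2, D3} ships for at least 177.
Compare {D3, D4}: its best feasible assignment gives total 370.
Compare {D2, D4}: its best feasible assignment gives total 406.
Every other set of open sites that can feasibly serve all demand totals ≥ 370 even under its best assignment. Minimum: 365.

365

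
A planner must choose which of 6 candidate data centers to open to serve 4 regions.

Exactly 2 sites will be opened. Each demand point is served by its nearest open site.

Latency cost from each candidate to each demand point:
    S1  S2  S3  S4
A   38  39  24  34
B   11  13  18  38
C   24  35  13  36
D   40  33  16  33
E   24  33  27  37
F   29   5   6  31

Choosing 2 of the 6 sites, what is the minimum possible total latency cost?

Open {B, F}.
  S1→B 11, S2→F 5, S3→F 6, S4→F 31  ⇒ total 53.
Compare {C, F}: total 66.
Compare {E, F}: total 66.
No size-2 selection does better; minimum is 53.

53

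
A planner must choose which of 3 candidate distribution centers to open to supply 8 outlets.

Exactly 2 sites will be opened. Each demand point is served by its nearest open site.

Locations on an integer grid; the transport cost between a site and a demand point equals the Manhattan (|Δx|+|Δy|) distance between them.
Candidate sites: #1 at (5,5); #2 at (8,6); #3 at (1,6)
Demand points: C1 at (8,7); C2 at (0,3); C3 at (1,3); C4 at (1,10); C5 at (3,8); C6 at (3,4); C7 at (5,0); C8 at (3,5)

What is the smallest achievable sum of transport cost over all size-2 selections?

Open {#1, #3}.
  C1→#1 5, C2→#3 4, C3→#3 3, C4→#3 4, C5→#3 4, C6→#1 3, C7→#1 5, C8→#1 2  ⇒ total 30.
Compare {#2, #3}: total 32.
Compare {#1, #2}: total 38.

30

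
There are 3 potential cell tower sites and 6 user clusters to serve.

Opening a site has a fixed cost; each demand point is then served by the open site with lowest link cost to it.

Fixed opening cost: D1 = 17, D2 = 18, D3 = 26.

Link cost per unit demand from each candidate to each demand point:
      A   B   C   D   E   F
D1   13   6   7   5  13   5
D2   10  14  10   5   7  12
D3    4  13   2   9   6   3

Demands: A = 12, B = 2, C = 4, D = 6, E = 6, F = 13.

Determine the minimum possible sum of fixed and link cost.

Open {D1, D3}: assign each demand point to its cheapest open site.
  A→D3 12×4=48, B→D1 2×6=12, C→D3 4×2=8, D→D1 6×5=30, E→D3 6×6=36, F→D3 13×3=39
  link cost 173, fixed 43 → total 216.
Compare {D2, D3}: link cost 187 + fixed 44 = 231.
Compare {D1, D2, D3}: link cost 173 + fixed 61 = 234.
Compare {D3}: link cost 211 + fixed 26 = 237.
All other subsets cost ≥ 231. Minimum total cost: 216.

216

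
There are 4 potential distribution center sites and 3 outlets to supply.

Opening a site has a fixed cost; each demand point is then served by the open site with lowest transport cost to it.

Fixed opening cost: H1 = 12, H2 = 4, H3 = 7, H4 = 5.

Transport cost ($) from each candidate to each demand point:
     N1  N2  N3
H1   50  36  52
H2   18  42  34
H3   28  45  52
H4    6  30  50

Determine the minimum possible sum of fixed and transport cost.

79

Open {H2, H4}: assign each demand point to its cheapest open site.
  N1→H4 6, N2→H4 30, N3→H2 34
  transport cost 70, fixed 9 → total 79.
Compare {H2, H3, H4}: transport cost 70 + fixed 16 = 86.
Compare {H4}: transport cost 86 + fixed 5 = 91.
Compare {H1, H2, H4}: transport cost 70 + fixed 21 = 91.
All other subsets cost ≥ 86. Minimum total cost: 79.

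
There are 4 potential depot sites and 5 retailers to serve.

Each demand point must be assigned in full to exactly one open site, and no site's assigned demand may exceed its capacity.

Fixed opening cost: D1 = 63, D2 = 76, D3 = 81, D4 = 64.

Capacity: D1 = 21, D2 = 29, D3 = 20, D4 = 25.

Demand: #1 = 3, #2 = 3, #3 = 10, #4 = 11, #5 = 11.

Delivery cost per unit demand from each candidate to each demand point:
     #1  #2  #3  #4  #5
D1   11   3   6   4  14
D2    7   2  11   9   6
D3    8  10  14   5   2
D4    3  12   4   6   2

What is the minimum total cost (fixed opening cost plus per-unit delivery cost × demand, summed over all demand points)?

Open {D1, D4}; cheapest assignment that respects the capacities:
  D1 (cap 21, load 14): #2, #4 — cost 3×3 + 11×4 = 53
  D4 (cap 25, load 24): #1, #3, #5 — cost 3×3 + 10×4 + 11×2 = 71
  Shipping 124, fixed 127 → total 251.
  Any other capacity-feasible assignment to {D1, D4} ships for at least 124.
Compare {D3, D4}: its best feasible assignment gives total 301.
Compare {D2, D4}: its best feasible assignment gives total 316.
Every other set of open sites that can feasibly serve all demand totals ≥ 301 even under its best assignment. Minimum: 251.

251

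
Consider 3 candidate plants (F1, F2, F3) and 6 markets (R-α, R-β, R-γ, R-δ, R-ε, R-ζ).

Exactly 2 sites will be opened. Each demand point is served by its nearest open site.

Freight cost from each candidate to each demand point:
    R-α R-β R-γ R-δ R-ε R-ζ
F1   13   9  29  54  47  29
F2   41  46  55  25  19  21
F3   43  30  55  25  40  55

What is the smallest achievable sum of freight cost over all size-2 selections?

116

Open {F1, F2}.
  R-α→F1 13, R-β→F1 9, R-γ→F1 29, R-δ→F2 25, R-ε→F2 19, R-ζ→F2 21  ⇒ total 116.
Compare {F1, F3}: total 145.
Compare {F2, F3}: total 191.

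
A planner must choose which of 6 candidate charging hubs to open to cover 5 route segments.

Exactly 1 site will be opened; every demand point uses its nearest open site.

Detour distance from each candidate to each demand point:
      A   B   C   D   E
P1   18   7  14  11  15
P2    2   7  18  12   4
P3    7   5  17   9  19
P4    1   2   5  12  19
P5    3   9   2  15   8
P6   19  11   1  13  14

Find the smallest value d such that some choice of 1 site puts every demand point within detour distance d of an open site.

Open {P5}.
  Farthest demand point is D at detour distance 15 (to P5); all others are ≤ 15.
With {P1} the worst case is 18.
With {P2} the worst case is 18.
No size-1 selection achieves below 15.

15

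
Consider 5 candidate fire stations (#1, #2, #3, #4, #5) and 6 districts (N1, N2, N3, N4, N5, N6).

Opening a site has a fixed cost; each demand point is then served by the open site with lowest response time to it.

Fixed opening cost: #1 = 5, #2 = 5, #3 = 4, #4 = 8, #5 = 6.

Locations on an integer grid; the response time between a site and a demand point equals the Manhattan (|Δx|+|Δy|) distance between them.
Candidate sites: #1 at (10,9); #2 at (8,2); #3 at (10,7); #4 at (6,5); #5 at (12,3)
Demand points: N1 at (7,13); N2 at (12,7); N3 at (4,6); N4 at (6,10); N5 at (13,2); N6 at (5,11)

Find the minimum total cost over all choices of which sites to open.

44

Open {#4, #5}: assign each demand point to its cheapest open site.
  N1→#4 9, N2→#5 4, N3→#4 3, N4→#4 5, N5→#5 2, N6→#4 7
  response time 30, fixed 14 → total 44.
Compare {#1, #3}: response time 36 + fixed 9 = 45.
Compare {#1, #5}: response time 34 + fixed 11 = 45.
Compare {#1, #3, #5}: response time 30 + fixed 15 = 45.
All other subsets cost ≥ 45. Minimum total cost: 44.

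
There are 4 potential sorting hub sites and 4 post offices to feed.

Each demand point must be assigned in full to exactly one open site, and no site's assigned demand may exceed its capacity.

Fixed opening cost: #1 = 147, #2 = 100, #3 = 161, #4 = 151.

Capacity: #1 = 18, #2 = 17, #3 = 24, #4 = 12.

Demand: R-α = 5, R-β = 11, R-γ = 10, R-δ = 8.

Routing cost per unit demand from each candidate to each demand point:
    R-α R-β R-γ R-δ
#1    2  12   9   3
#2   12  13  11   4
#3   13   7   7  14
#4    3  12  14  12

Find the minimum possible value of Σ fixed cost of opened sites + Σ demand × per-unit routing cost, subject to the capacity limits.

Open {#1, #3}; cheapest assignment that respects the capacities:
  #1 (cap 18, load 13): R-α, R-δ — cost 5×2 + 8×3 = 34
  #3 (cap 24, load 21): R-β, R-γ — cost 11×7 + 10×7 = 147
  Shipping 181, fixed 308 → total 489.
  Any other capacity-feasible assignment to {#1, #3} ships for at least 181.
Compare {#2, #3}: its best feasible assignment gives total 500.
Compare {#1, #2}: its best feasible assignment gives total 564.
Every other set of open sites that can feasibly serve all demand totals ≥ 500 even under its best assignment. Minimum: 489.

489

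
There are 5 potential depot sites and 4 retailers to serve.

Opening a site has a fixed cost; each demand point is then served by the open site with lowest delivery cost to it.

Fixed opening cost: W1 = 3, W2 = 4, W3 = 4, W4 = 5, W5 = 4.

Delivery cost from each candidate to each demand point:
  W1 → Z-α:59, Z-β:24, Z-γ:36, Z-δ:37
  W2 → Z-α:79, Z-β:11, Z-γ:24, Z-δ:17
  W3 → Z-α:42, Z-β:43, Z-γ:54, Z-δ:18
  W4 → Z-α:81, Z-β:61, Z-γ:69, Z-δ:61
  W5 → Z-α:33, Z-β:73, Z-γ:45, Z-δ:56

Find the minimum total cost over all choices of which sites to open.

Open {W2, W5}: assign each demand point to its cheapest open site.
  Z-α→W5 33, Z-β→W2 11, Z-γ→W2 24, Z-δ→W2 17
  delivery cost 85, fixed 8 → total 93.
Compare {W1, W2, W5}: delivery cost 85 + fixed 11 = 96.
Compare {W2, W3, W5}: delivery cost 85 + fixed 12 = 97.
Compare {W2, W4, W5}: delivery cost 85 + fixed 13 = 98.
All other subsets cost ≥ 96. Minimum total cost: 93.

93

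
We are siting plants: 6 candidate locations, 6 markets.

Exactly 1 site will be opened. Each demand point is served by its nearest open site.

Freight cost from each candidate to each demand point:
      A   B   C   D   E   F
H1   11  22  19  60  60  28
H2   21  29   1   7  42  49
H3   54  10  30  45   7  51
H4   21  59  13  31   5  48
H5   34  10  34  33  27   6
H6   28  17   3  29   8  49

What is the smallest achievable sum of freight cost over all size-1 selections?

134

Open {H6}.
  A→H6 28, B→H6 17, C→H6 3, D→H6 29, E→H6 8, F→H6 49  ⇒ total 134.
Compare {H5}: total 144.
Compare {H2}: total 149.
No size-1 selection does better; minimum is 134.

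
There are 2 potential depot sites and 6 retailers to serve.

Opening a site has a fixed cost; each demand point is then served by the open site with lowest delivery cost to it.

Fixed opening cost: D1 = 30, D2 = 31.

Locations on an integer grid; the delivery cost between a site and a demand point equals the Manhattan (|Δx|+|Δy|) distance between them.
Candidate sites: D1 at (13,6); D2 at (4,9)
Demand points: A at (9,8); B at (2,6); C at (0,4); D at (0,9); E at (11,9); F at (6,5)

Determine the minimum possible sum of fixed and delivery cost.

68

Open {D2}: assign each demand point to its cheapest open site.
  A→D2 6, B→D2 5, C→D2 9, D→D2 4, E→D2 7, F→D2 6
  delivery cost 37, fixed 31 → total 68.
Compare {D1}: delivery cost 61 + fixed 30 = 91.
Compare {D1, D2}: delivery cost 35 + fixed 61 = 96.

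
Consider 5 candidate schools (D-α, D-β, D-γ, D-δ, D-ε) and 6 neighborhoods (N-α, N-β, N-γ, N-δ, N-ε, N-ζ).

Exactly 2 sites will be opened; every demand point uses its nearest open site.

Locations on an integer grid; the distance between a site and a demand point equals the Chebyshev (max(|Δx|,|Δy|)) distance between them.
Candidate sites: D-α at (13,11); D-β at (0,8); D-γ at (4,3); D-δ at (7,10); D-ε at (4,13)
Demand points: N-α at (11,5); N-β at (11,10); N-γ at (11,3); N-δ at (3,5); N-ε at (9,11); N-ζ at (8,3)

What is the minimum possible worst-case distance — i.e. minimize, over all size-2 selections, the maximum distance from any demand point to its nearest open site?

7

Open {D-α, D-γ}.
  Farthest demand point is N-γ at distance 7 (to D-γ); all others are ≤ 7.
With {D-α, D-δ} the worst case is 7.
With {D-β, D-δ} the worst case is 7.
No size-2 selection achieves below 7.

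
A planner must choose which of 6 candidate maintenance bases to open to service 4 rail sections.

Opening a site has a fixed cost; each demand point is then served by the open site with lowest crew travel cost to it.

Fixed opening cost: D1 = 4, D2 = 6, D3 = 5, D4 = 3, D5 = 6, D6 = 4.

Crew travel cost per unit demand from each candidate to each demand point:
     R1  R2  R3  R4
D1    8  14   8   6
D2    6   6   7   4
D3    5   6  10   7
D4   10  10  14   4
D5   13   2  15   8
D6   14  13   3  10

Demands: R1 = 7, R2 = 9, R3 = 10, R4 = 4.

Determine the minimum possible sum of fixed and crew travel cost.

Open {D3, D4, D5, D6}: assign each demand point to its cheapest open site.
  R1→D3 7×5=35, R2→D5 9×2=18, R3→D6 10×3=30, R4→D4 4×4=16
  crew travel cost 99, fixed 18 → total 117.
Compare {D2, D3, D5, D6}: crew travel cost 99 + fixed 21 = 120.
Compare {D1, D3, D4, D5, D6}: crew travel cost 99 + fixed 22 = 121.
Compare {D2, D5, D6}: crew travel cost 106 + fixed 16 = 122.
All other subsets cost ≥ 120. Minimum total cost: 117.

117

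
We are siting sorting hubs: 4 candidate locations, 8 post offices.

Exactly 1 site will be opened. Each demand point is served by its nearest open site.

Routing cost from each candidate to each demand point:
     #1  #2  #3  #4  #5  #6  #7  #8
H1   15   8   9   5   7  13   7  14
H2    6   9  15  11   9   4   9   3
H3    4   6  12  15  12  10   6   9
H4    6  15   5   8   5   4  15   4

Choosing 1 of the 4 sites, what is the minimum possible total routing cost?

Open {H4}.
  #1→H4 6, #2→H4 15, #3→H4 5, #4→H4 8, #5→H4 5, #6→H4 4, #7→H4 15, #8→H4 4  ⇒ total 62.
Compare {H2}: total 66.
Compare {H3}: total 74.
No size-1 selection does better; minimum is 62.

62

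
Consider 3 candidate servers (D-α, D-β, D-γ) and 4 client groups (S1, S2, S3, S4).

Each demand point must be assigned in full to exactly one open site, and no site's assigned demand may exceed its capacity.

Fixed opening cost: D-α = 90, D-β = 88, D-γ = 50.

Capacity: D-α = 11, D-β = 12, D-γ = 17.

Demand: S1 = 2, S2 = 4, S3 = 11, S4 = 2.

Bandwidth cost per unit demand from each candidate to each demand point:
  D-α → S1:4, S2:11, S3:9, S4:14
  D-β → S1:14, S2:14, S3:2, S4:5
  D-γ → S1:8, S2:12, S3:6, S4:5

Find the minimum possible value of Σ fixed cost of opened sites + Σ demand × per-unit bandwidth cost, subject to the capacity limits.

234

Open {D-β, D-γ}; cheapest assignment that respects the capacities:
  D-β (cap 12, load 11): S3 — cost 11×2 = 22
  D-γ (cap 17, load 8): S1, S2, S4 — cost 2×8 + 4×12 + 2×5 = 74
  Shipping 96, fixed 138 → total 234.
  Any other capacity-feasible assignment to {D-β, D-γ} ships for at least 96.
Compare {D-α, D-γ}: its best feasible assignment gives total 268.
Compare {D-α, D-β}: its best feasible assignment gives total 280.
Every other set of open sites that can feasibly serve all demand totals ≥ 268 even under its best assignment. Minimum: 234.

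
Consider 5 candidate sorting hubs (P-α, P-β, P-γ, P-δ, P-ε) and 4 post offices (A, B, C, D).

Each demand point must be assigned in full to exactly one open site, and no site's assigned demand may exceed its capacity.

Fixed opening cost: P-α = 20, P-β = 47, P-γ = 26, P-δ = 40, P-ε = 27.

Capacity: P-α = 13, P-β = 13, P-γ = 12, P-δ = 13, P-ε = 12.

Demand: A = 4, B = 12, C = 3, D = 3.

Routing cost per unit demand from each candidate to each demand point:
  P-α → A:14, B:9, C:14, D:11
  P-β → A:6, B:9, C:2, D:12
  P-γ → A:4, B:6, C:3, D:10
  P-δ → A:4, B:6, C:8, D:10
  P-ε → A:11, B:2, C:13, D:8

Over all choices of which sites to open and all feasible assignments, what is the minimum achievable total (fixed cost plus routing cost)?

Open {P-γ, P-ε}; cheapest assignment that respects the capacities:
  P-γ (cap 12, load 10): A, C, D — cost 4×4 + 3×3 + 3×10 = 55
  P-ε (cap 12, load 12): B — cost 12×2 = 24
  Shipping 79, fixed 53 → total 132.
  Any other capacity-feasible assignment to {P-γ, P-ε} ships for at least 79.
Compare {P-α, P-γ, P-ε}: its best feasible assignment gives total 152.
Compare {P-δ, P-ε}: its best feasible assignment gives total 161.
Every other set of open sites that can feasibly serve all demand totals ≥ 152 even under its best assignment. Minimum: 132.

132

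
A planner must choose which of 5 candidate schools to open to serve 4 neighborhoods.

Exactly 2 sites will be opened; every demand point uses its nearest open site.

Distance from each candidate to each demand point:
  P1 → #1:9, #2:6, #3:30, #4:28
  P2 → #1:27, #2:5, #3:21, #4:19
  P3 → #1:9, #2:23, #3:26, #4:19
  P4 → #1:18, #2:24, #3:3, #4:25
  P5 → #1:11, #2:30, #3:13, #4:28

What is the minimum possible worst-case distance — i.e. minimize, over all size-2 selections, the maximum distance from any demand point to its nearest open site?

Open {P2, P4}.
  Farthest demand point is #4 at distance 19 (to P2); all others are ≤ 19.
With {P2, P5} the worst case is 19.
With {P1, P2} the worst case is 21.
No size-2 selection achieves below 19.

19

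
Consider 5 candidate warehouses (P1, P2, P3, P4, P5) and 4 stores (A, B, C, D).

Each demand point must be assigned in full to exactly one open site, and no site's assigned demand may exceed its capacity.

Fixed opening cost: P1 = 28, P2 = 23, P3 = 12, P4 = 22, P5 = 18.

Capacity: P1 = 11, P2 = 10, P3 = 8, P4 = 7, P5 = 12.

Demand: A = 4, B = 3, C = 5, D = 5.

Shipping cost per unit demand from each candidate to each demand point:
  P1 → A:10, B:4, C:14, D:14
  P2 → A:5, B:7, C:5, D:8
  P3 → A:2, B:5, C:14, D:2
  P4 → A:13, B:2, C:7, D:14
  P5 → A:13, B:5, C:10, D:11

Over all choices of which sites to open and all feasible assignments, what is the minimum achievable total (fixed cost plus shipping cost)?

105

Open {P2, P3}; cheapest assignment that respects the capacities:
  P2 (cap 10, load 9): A, C — cost 4×5 + 5×5 = 45
  P3 (cap 8, load 8): B, D — cost 3×5 + 5×2 = 25
  Shipping 70, fixed 35 → total 105.
  Any other capacity-feasible assignment to {P2, P3} ships for at least 70.
Compare {P2, P3, P4}: its best feasible assignment gives total 118.
Compare {P2, P3, P5}: its best feasible assignment gives total 123.
Every other set of open sites that can feasibly serve all demand totals ≥ 118 even under its best assignment. Minimum: 105.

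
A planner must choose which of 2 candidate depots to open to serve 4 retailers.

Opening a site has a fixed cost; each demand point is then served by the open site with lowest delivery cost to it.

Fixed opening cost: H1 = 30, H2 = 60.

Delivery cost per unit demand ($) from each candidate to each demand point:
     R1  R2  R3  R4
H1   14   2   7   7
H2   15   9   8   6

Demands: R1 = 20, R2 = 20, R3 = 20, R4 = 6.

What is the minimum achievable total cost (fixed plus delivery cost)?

532

Open {H1}: assign each demand point to its cheapest open site.
  R1→H1 20×14=280, R2→H1 20×2=40, R3→H1 20×7=140, R4→H1 6×7=42
  delivery cost 502, fixed 30 → total 532.
Compare {H1, H2}: delivery cost 496 + fixed 90 = 586.
Compare {H2}: delivery cost 676 + fixed 60 = 736.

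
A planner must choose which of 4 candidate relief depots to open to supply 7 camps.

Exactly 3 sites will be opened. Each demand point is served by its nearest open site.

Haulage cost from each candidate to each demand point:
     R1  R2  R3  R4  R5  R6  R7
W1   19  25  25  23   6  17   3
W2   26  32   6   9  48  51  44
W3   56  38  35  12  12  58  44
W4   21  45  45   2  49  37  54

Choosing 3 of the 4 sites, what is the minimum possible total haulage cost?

Open {W1, W2, W4}.
  R1→W1 19, R2→W1 25, R3→W2 6, R4→W4 2, R5→W1 6, R6→W1 17, R7→W1 3  ⇒ total 78.
Compare {W1, W2, W3}: total 85.
Compare {W1, W3, W4}: total 97.
No size-3 selection does better; minimum is 78.

78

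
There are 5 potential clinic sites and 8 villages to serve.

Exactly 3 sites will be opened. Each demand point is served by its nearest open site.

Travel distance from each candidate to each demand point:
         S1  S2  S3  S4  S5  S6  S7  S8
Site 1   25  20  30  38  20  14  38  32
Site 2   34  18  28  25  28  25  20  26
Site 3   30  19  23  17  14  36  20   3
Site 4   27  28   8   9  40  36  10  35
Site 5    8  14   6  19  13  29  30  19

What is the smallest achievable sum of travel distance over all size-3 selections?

92

Open {Site 3, Site 4, Site 5}.
  S1→Site 5 8, S2→Site 5 14, S3→Site 5 6, S4→Site 4 9, S5→Site 5 13, S6→Site 5 29, S7→Site 4 10, S8→Site 3 3  ⇒ total 92.
Compare {Site 1, Site 4, Site 5}: total 93.
Compare {Site 1, Site 3, Site 5}: total 95.
No size-3 selection does better; minimum is 92.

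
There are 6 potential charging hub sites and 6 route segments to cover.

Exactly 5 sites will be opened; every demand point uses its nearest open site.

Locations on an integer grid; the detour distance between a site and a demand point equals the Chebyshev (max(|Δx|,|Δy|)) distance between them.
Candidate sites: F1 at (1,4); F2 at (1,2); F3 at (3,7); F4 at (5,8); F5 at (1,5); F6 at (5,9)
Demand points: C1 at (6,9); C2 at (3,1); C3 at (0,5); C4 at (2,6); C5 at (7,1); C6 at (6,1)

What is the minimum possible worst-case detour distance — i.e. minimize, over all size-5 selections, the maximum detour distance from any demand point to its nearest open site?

Open {F1, F2, F3, F4, F5}.
  Farthest demand point is C5 at detour distance 6 (to F1); all others are ≤ 6.
With {F1, F2, F3, F4, F6} the worst case is 6.
With {F1, F2, F3, F5, F6} the worst case is 6.
No size-5 selection achieves below 6.

6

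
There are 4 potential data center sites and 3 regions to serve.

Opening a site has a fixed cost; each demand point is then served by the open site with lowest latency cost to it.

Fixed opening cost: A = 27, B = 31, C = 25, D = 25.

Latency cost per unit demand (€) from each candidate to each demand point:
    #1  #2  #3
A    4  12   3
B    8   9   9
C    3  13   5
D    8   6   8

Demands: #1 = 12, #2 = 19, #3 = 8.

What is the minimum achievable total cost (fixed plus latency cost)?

238

Open {A, D}: assign each demand point to its cheapest open site.
  #1→A 12×4=48, #2→D 19×6=114, #3→A 8×3=24
  latency cost 186, fixed 52 → total 238.
Compare {C, D}: latency cost 190 + fixed 50 = 240.
Compare {A, C, D}: latency cost 174 + fixed 77 = 251.
Compare {A, B, D}: latency cost 186 + fixed 83 = 269.
All other subsets cost ≥ 240. Minimum total cost: 238.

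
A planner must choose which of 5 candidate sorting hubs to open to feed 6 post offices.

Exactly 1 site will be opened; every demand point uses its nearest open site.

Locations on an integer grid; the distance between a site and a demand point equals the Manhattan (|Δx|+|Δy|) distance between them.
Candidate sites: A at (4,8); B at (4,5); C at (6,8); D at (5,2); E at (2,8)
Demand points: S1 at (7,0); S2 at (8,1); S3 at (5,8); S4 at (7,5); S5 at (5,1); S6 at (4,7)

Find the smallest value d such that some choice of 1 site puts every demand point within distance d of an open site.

Open {D}.
  Farthest demand point is S3 at distance 6 (to D); all others are ≤ 6.
With {B} the worst case is 8.
With {C} the worst case is 9.
No size-1 selection achieves below 6.

6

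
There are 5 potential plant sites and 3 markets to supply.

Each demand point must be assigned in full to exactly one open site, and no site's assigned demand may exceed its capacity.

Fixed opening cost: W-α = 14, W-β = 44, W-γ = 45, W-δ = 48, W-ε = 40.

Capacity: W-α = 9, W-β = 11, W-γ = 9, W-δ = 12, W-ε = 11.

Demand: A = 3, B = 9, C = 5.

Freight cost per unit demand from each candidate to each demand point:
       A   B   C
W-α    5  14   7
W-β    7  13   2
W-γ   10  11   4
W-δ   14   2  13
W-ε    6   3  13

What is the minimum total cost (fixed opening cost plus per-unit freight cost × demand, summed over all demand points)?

Open {W-α, W-δ}; cheapest assignment that respects the capacities:
  W-α (cap 9, load 8): A, C — cost 3×5 + 5×7 = 50
  W-δ (cap 12, load 9): B — cost 9×2 = 18
  Shipping 68, fixed 62 → total 130.
  Any other capacity-feasible assignment to {W-α, W-δ} ships for at least 68.
Compare {W-α, W-ε}: its best feasible assignment gives total 131.
Compare {W-β, W-δ}: its best feasible assignment gives total 141.
Every other set of open sites that can feasibly serve all demand totals ≥ 131 even under its best assignment. Minimum: 130.

130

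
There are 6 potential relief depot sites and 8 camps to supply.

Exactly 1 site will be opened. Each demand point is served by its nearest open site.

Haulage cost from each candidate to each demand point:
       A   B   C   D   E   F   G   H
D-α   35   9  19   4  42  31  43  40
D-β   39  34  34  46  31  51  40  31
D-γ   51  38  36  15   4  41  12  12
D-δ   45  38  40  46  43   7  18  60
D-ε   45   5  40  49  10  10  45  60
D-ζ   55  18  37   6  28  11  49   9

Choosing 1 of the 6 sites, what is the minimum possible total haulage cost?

209

Open {D-γ}.
  A→D-γ 51, B→D-γ 38, C→D-γ 36, D→D-γ 15, E→D-γ 4, F→D-γ 41, G→D-γ 12, H→D-γ 12  ⇒ total 209.
Compare {D-ζ}: total 213.
Compare {D-α}: total 223.
No size-1 selection does better; minimum is 209.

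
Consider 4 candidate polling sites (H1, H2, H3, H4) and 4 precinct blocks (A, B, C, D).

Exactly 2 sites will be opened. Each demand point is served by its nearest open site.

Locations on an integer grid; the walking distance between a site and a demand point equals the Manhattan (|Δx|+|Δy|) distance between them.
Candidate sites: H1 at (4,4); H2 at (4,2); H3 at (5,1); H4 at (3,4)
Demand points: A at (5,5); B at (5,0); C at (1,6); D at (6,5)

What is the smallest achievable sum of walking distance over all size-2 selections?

11

Open {H1, H3}.
  A→H1 2, B→H3 1, C→H1 5, D→H1 3  ⇒ total 11.
Compare {H3, H4}: total 12.
Compare {H1, H2}: total 13.
No size-2 selection does better; minimum is 11.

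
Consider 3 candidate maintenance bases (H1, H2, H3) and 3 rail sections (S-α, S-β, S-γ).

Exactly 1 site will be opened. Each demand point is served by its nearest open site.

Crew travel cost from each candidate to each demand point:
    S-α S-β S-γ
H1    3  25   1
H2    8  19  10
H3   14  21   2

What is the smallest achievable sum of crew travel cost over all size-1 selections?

29

Open {H1}.
  S-α→H1 3, S-β→H1 25, S-γ→H1 1  ⇒ total 29.
Compare {H2}: total 37.
Compare {H3}: total 37.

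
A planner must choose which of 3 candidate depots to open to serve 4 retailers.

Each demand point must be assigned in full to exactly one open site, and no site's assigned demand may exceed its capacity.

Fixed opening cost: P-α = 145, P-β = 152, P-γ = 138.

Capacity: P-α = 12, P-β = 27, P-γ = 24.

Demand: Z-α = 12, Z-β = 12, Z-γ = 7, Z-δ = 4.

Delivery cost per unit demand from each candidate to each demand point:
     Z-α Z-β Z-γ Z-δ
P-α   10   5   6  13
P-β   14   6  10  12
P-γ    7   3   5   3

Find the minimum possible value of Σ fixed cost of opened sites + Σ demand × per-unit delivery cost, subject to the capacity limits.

Open {P-α, P-γ}; cheapest assignment that respects the capacities:
  P-α (cap 12, load 12): Z-β — cost 12×5 = 60
  P-γ (cap 24, load 23): Z-α, Z-γ, Z-δ — cost 12×7 + 7×5 + 4×3 = 131
  Shipping 191, fixed 283 → total 474.
  Any other capacity-feasible assignment to {P-α, P-γ} ships for at least 191.
Compare {P-β, P-γ}: its best feasible assignment gives total 493.
Compare {P-α, P-β}: its best feasible assignment gives total 607.
Every other set of open sites that can feasibly serve all demand totals ≥ 493 even under its best assignment. Minimum: 474.

474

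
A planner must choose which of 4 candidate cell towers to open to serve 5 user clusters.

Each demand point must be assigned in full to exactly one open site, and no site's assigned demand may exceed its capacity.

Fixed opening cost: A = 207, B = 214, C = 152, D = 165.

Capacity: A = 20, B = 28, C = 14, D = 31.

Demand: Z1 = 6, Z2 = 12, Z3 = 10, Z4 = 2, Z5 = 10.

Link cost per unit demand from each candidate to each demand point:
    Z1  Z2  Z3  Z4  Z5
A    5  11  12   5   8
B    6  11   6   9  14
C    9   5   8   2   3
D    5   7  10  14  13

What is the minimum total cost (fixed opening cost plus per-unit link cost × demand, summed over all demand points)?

565

Open {C, D}; cheapest assignment that respects the capacities:
  C (cap 14, load 12): Z4, Z5 — cost 2×2 + 10×3 = 34
  D (cap 31, load 28): Z1, Z2, Z3 — cost 6×5 + 12×7 + 10×10 = 214
  Shipping 248, fixed 317 → total 565.
  Any other capacity-feasible assignment to {C, D} ships for at least 248.
Compare {B, C}: its best feasible assignment gives total 628.
Compare {A, D}: its best feasible assignment gives total 676.
Every other set of open sites that can feasibly serve all demand totals ≥ 628 even under its best assignment. Minimum: 565.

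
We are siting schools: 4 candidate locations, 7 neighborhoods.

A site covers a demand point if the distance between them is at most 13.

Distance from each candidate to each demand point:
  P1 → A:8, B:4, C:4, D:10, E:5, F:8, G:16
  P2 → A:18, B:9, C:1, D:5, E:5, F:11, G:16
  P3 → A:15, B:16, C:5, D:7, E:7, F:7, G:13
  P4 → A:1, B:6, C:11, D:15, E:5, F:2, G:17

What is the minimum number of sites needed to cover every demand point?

2

Coverage sets (demand points within 13 of each site):
  P1: {A, B, C, D, E, F}
  P2: {B, C, D, E, F}
  P3: {C, D, E, F, G}
  P4: {A, B, C, E, F}
No single site covers all 7 demand points.
But {P1, P3} covers everything, so the minimum is 2.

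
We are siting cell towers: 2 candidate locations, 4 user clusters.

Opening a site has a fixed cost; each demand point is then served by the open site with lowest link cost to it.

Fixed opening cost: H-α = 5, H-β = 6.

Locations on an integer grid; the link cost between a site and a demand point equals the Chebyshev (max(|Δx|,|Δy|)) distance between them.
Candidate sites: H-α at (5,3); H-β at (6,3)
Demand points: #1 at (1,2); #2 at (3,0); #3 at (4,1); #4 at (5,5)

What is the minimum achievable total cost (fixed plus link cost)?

16

Open {H-α}: assign each demand point to its cheapest open site.
  #1→H-α 4, #2→H-α 3, #3→H-α 2, #4→H-α 2
  link cost 11, fixed 5 → total 16.
Compare {H-β}: link cost 12 + fixed 6 = 18.
Compare {H-α, H-β}: link cost 11 + fixed 11 = 22.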